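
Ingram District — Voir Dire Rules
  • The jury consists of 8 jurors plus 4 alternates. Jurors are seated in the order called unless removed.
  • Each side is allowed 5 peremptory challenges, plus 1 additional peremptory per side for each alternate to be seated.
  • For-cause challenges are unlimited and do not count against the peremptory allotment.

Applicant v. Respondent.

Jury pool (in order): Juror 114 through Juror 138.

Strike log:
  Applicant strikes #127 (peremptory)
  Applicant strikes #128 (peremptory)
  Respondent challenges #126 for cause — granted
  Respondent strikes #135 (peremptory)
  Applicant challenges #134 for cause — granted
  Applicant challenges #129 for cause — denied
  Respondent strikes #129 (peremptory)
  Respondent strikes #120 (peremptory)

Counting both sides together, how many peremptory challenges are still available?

13

Applicant allotment: 5 base + 1 × 4 alternates = 9. Respondent allotment: 5 base + 1 × 4 alternates = 9.
Applicant peremptories used: #127, #128 — 2 (for-cause on #134, #129 don't count).
Respondent peremptories used: #135, #129, #120 — 3 (the for-cause on #126 doesn't count).
Remaining: (9 − 2) + (9 − 3) = 13.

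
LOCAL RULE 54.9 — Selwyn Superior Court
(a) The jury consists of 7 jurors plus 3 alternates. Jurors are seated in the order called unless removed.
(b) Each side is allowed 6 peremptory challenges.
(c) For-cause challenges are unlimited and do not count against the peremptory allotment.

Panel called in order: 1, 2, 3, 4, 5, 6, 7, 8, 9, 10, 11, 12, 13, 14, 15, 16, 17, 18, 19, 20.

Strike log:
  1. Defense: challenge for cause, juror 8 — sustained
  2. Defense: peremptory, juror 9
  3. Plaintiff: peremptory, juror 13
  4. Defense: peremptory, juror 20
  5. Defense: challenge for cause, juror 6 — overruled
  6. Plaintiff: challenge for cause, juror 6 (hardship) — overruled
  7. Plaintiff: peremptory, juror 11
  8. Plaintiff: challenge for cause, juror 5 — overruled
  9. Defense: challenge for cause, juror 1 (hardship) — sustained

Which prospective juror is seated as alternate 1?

Removed: #1, #8, #9, #11, #13, #20. (#5, #6 stay — for-cause denied.)
Seating in order: seats 1–7 → #2, #3, #4, #5, #6, #7, #10; alternates → #12, #14, #15.
So alternate 1 is #12.

12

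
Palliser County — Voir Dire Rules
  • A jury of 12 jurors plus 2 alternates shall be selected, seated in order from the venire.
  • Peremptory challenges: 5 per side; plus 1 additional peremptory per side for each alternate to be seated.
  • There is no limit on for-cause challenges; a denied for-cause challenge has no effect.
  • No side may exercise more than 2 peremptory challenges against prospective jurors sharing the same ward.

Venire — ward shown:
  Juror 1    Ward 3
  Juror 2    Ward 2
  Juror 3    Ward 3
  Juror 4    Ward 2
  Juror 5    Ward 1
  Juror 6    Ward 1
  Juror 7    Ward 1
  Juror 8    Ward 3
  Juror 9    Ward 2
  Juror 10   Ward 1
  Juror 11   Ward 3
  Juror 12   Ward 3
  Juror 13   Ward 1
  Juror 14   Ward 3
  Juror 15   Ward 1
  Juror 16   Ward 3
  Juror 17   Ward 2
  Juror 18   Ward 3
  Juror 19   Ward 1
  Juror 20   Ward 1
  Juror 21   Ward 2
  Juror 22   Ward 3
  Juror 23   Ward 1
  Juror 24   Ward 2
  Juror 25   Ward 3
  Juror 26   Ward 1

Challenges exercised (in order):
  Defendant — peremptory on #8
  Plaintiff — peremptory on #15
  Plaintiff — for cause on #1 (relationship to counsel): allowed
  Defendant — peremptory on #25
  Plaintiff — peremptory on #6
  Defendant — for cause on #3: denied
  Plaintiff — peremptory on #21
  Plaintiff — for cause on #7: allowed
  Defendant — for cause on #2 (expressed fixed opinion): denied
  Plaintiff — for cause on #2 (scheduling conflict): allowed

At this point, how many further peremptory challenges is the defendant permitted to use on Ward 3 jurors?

Defendant peremptories so far: #8, #25 — 2 of 7 used, 5 left overall.
Against Ward 3: #8, #25 — 2 used; per-ward cap 2 leaves 0.
Binding limit: min(5, 0) = 0.

0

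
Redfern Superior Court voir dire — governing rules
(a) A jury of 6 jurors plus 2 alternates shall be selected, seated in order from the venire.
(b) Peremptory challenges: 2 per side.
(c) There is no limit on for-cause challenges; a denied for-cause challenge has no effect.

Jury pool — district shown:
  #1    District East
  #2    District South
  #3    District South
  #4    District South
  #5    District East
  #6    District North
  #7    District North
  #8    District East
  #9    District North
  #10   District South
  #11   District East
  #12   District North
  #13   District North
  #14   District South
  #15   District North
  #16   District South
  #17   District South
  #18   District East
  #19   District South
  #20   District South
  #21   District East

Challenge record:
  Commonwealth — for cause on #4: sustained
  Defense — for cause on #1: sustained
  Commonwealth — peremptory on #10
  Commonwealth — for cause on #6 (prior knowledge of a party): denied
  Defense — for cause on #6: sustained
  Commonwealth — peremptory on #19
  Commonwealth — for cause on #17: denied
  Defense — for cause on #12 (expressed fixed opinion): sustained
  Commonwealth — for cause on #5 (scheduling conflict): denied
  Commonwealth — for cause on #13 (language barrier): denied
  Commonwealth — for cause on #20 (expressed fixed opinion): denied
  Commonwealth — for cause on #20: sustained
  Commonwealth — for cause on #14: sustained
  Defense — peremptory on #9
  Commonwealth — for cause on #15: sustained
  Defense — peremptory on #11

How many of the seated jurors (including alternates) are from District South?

4

Removed: #1, #4, #6, #9, #10, #11, #12, #14, #15, #19, #20.
Seated (8 incl. alternates): #2, #3, #5, #7, #8, #13, #16, #17.
Of those, in District South: #2, #3, #16, #17 → 4.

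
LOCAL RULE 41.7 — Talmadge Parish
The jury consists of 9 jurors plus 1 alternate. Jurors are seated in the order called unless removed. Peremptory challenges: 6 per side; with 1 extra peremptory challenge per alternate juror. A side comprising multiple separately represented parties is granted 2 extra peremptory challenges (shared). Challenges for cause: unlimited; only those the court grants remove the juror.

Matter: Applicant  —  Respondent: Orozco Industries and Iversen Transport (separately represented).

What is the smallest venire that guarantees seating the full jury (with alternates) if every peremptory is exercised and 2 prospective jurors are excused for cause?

Seats to fill: 9 + 1 alternates = 10.
Peremptories — Applicant: 6 + 1×1 = 7; Respondent: 6 + 1×1 + 2 = 9; total 16.
For-cause removals: 2.
Minimum venire: 10 + 16 + 2 = 28.

28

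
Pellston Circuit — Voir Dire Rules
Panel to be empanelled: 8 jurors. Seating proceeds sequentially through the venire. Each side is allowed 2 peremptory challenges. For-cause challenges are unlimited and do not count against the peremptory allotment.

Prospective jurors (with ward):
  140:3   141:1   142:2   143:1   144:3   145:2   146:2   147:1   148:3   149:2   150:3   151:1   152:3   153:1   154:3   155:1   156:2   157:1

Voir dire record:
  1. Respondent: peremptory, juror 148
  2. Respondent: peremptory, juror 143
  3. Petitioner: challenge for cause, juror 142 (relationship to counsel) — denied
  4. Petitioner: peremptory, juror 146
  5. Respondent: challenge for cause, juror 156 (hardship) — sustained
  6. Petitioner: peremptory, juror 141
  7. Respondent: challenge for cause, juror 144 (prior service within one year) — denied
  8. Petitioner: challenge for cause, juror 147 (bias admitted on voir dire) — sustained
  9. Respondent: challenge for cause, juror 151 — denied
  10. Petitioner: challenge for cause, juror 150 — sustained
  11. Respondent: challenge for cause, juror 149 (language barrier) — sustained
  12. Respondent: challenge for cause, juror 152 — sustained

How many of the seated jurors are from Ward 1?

Removed: #141, #143, #146, #147, #148, #149, #150, #152, #156.
Seated jurors 1–8: #140, #142, #144, #145, #151, #153, #154, #155.
Of those, in Ward 1: #151, #153, #155 → 3.

3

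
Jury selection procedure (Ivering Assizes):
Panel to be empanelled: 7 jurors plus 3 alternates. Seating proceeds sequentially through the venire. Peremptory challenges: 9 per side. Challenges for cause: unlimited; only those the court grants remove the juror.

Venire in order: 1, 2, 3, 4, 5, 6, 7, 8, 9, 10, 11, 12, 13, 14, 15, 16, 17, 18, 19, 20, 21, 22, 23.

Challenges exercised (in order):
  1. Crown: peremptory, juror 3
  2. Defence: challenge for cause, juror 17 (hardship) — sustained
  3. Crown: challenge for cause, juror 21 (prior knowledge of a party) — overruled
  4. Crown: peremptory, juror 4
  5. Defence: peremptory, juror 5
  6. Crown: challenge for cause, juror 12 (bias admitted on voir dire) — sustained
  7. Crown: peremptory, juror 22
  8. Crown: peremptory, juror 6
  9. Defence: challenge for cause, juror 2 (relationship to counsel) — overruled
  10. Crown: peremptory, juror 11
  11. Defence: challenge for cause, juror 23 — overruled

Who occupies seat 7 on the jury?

Removed: #3, #4, #5, #6, #11, #12, #17, #22. (#2, #21, #23 stay — for-cause denied.)
Seating in order: seats 1–7 → #1, #2, #7, #8, #9, #10, #13; alternates → #14, #15, #16.
So seat 7 is #13.

13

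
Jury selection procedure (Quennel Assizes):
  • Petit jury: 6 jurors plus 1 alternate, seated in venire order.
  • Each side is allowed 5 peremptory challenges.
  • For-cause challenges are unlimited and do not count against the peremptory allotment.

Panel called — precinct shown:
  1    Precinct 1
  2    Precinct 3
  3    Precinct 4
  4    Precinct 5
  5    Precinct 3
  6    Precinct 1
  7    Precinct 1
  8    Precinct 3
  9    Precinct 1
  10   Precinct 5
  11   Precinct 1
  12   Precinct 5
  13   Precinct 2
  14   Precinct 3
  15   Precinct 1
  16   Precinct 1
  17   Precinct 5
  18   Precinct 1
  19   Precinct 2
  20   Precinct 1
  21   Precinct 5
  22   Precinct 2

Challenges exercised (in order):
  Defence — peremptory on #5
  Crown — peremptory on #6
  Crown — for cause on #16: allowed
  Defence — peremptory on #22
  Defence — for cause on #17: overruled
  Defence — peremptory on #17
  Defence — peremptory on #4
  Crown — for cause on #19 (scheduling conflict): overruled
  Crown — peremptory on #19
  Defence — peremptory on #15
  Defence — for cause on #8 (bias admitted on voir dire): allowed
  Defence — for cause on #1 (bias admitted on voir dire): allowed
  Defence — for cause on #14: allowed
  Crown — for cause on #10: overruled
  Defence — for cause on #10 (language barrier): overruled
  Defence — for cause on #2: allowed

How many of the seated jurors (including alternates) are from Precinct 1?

Removed: #1, #2, #4, #5, #6, #8, #14, #15, #16, #17, #19, #22.
Seated (7 incl. alternates): #3, #7, #9, #10, #11, #12, #13.
Of those, in Precinct 1: #7, #9, #11 → 3.

3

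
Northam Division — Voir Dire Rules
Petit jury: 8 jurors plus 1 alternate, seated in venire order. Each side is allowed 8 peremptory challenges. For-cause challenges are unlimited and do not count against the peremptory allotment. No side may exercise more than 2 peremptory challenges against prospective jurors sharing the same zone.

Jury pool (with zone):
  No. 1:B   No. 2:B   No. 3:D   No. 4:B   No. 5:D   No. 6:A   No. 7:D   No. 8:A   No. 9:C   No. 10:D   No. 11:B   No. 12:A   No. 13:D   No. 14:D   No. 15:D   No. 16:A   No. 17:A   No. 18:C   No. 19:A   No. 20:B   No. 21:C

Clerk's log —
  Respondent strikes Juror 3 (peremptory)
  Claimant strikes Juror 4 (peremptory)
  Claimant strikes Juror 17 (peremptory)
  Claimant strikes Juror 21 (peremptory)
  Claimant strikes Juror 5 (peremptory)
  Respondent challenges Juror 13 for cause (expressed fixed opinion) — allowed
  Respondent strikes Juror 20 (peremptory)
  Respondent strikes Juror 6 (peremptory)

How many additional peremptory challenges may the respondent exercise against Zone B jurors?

Respondent peremptories so far: #3, #20, #6 — 3 of 8 used, 5 left overall.
Against Zone B: #20 — 1 used; per-zone cap 2 leaves 1.
Binding limit: min(5, 1) = 1.

1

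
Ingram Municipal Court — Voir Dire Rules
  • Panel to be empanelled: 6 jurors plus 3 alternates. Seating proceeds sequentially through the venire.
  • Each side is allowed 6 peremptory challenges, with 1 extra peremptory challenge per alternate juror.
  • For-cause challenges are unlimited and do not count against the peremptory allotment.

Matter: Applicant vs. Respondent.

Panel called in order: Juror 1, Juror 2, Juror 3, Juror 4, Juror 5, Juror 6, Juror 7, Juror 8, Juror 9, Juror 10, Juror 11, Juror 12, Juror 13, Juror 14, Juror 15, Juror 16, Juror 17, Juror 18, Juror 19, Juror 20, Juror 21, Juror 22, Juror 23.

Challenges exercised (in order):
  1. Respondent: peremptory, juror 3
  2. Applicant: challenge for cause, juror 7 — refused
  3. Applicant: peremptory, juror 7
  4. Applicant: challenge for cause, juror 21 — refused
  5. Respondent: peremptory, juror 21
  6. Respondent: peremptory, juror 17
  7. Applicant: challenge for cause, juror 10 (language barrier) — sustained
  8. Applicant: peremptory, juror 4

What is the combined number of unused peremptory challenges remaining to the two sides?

Applicant allotment: 6 base + 1 × 3 alternates = 9. Respondent allotment: 6 base + 1 × 3 alternates = 9.
Applicant peremptories used: #7, #4 — 2 (for-cause on #7, #21, #10 don't count).
Respondent peremptories used: #3, #21, #17 — 3.
Remaining: (9 − 2) + (9 − 3) = 13.

13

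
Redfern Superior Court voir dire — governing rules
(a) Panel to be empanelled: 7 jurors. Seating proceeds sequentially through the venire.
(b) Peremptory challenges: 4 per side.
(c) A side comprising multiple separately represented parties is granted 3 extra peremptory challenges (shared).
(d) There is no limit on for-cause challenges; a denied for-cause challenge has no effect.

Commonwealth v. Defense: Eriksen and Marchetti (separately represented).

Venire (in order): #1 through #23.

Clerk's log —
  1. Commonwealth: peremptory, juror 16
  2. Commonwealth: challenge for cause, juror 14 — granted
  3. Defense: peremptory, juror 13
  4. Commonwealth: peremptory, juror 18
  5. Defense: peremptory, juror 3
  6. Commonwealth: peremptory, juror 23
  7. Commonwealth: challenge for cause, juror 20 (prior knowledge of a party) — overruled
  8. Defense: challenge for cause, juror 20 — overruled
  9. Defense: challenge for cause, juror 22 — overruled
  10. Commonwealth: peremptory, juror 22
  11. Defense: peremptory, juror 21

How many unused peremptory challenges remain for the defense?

Defense allotment: 4 base + 3 multi-party = 7.
Defense peremptories used: #13, #3, #21 — 3 (for-cause on #20, #22 don't count).
Remaining: 7 − 3 = 4.

4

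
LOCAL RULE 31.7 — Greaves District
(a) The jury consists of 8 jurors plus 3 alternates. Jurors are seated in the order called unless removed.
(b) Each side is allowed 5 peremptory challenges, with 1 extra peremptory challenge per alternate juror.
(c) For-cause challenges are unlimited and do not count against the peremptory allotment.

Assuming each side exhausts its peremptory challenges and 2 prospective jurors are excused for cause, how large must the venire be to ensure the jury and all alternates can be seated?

Seats to fill: 8 + 3 alternates = 11.
Peremptories: 5 + 1×3 = 8 per side × 2 sides = 16.
For-cause removals: 2.
Minimum venire: 11 + 16 + 2 = 29.

29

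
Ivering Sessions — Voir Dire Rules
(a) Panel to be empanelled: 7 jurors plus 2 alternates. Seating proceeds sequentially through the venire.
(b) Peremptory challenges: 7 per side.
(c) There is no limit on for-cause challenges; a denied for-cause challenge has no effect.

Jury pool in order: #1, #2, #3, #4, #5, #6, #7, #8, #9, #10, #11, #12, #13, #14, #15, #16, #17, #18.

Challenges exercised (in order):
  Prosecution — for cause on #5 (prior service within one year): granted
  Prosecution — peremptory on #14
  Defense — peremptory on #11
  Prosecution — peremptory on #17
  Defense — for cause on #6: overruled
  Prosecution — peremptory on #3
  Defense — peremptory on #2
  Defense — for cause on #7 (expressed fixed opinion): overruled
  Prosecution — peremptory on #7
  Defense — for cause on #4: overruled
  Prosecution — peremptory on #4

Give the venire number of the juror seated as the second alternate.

Removed: #2, #3, #4, #5, #7, #11, #14, #17. (#6 stays — for-cause denied.)
Seating in order: seats 1–7 → #1, #6, #8, #9, #10, #12, #13; alternates → #15, #16.
So alternate 2 is #16.

16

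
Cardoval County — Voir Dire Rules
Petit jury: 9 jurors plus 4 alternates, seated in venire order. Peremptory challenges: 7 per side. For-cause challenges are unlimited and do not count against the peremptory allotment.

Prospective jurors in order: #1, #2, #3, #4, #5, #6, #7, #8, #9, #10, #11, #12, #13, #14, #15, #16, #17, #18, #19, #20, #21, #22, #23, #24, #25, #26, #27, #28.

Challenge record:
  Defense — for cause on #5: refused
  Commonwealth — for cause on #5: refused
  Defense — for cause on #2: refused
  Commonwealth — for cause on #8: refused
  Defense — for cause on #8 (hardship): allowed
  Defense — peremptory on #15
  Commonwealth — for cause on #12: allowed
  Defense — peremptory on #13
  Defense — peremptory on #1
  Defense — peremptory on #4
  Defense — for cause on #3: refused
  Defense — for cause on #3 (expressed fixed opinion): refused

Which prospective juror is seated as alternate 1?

Removed: #1, #4, #8, #12, #13, #15. (#2, #3, #5 stay — for-cause denied.)
Filling seats in venire order through position 10: #2, #3, #5, #6, #7, #9, #10, #11, #14, #16.
So alternate 1 is #16.

16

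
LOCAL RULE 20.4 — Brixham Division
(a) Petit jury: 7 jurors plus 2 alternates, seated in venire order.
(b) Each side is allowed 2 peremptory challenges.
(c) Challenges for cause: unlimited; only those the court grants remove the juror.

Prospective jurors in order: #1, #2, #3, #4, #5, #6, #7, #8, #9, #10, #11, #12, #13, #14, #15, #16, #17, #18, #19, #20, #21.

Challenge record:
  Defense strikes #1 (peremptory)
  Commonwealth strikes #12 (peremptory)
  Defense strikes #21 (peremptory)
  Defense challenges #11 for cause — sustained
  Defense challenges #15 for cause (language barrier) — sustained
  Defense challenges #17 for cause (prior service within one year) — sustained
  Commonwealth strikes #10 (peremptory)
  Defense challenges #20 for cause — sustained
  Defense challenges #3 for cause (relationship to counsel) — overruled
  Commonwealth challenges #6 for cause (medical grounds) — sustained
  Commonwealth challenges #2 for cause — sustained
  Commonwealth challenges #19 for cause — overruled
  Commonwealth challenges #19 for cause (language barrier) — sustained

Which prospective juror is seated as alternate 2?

16

Removed: #1, #2, #6, #10, #11, #12, #15, #17, #19, #20, #21. (#3 stays — for-cause denied.)
Filling seats in venire order through position 9: #3, #4, #5, #7, #8, #9, #13, #14, #16.
So alternate 2 is #16.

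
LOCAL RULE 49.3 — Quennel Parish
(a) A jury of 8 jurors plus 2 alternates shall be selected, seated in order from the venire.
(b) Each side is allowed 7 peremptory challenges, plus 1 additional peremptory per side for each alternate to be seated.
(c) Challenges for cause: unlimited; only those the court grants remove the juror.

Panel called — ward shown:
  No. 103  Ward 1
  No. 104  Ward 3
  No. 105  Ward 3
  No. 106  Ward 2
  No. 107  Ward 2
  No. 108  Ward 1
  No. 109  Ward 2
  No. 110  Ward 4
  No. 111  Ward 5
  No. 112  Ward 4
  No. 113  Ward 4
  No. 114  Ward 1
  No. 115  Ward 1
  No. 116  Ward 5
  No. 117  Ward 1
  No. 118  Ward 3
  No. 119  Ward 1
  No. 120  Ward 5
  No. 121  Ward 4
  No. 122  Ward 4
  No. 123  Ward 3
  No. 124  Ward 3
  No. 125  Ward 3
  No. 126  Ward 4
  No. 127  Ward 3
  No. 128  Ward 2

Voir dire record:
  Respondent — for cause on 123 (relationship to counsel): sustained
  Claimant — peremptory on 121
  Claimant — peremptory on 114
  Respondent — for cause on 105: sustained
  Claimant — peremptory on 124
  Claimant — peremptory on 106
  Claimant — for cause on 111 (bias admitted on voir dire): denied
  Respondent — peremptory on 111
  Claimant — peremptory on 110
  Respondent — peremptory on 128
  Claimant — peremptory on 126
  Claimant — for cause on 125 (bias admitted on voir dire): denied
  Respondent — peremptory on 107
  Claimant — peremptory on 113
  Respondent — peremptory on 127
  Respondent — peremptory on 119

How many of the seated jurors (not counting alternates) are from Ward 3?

1

Removed: #105, #106, #107, #110, #111, #113, #114, #119, #121, #123, #124, #126, #127, #128.
Seated jurors 1–8: #103, #104, #108, #109, #112, #115, #116, #117 (alternates #118, #120 not counted).
Of those, in Ward 3: #104 → 1.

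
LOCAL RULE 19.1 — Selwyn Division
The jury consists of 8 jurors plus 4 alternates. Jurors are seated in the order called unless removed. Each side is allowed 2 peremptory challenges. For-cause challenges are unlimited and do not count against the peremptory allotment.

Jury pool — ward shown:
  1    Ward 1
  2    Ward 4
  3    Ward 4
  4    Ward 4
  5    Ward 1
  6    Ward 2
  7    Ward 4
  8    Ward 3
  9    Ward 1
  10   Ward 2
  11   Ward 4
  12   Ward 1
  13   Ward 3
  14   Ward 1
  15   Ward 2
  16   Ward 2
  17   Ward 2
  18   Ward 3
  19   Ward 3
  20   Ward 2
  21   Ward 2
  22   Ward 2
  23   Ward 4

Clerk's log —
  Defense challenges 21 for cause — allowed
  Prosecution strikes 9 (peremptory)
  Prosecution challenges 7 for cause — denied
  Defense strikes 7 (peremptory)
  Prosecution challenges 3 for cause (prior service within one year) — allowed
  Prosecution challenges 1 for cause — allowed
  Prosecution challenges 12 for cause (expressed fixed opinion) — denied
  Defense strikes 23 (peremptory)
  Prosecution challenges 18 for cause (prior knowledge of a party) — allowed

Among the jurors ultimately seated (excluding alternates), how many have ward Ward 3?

Removed: #1, #3, #7, #9, #18, #21, #23.
Seated jurors 1–8: #2, #4, #5, #6, #8, #10, #11, #12 (alternates #13, #14, #15, #16 not counted).
Of those, in Ward 3: #8 → 1.

1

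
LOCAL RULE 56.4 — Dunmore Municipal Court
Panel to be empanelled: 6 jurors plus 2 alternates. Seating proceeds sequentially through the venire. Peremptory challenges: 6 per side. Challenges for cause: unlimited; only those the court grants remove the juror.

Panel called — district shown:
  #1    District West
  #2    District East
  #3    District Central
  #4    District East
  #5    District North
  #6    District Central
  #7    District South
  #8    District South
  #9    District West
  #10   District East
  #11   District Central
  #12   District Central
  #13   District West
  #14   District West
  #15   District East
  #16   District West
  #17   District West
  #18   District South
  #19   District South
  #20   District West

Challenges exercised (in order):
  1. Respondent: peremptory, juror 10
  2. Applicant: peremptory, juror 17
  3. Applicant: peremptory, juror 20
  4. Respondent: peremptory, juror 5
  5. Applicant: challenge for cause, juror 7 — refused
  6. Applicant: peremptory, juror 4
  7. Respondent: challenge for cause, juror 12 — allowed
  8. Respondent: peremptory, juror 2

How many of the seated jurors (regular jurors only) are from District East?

Removed: #2, #4, #5, #10, #12, #17, #20.
Seated jurors 1–6: #1, #3, #6, #7, #8, #9 (alternates #11, #13 not counted).
None of those are in District East → 0.

0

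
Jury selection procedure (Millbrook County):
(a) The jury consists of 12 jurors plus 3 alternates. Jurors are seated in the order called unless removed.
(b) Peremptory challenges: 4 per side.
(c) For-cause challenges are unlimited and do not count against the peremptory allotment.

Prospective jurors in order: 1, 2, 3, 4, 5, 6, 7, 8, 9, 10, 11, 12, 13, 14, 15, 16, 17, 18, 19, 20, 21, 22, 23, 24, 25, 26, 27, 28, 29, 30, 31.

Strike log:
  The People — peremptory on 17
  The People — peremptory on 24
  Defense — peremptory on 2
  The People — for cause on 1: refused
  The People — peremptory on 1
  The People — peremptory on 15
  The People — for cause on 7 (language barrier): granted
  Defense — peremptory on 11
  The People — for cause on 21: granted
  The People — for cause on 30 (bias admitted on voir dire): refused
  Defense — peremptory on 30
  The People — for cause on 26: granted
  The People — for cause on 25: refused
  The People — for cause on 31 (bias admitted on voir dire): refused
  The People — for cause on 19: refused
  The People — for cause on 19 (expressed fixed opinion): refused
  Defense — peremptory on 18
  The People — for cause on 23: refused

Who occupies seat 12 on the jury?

19

Removed: #1, #2, #7, #11, #15, #17, #18, #21, #24, #26, #30. (#19, #23, #25, #31 stay — for-cause denied.)
Seating in order: seats 1–12 → #3, #4, #5, #6, #8, #9, #10, #12, #13, #14, #16, #19; alternates → #20, #22, #23.
So seat 12 is #19.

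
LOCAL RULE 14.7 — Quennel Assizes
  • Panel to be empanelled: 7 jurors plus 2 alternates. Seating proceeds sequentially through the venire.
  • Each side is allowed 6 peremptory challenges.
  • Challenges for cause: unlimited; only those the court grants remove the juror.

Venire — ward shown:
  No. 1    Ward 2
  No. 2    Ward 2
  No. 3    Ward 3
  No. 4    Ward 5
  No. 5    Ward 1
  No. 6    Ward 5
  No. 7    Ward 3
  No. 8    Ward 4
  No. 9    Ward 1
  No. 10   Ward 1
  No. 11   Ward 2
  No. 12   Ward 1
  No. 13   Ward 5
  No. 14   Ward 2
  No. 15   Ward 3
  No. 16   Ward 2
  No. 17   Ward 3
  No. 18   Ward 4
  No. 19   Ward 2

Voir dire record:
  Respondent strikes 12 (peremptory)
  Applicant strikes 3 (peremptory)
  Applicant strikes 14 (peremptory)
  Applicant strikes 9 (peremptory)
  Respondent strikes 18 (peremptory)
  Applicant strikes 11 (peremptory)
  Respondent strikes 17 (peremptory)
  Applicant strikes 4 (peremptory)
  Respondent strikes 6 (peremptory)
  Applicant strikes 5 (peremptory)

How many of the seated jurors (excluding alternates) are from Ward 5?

Removed: #3, #4, #5, #6, #9, #11, #12, #14, #17, #18.
Seated jurors 1–7: #1, #2, #7, #8, #10, #13, #15 (alternates #16, #19 not counted).
Of those, in Ward 5: #13 → 1.

1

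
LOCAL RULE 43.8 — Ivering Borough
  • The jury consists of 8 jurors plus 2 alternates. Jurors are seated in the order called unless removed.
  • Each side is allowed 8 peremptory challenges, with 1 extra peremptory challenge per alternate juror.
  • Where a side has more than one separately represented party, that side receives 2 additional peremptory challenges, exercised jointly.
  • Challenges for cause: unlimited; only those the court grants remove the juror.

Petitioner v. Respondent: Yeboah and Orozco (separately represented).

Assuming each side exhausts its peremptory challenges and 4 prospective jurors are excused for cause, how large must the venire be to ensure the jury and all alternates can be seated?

Seats to fill: 8 + 2 alternates = 10.
Peremptories — Petitioner: 8 + 1×2 = 10; Respondent: 8 + 1×2 + 2 = 12; total 22.
For-cause removals: 4.
Minimum venire: 10 + 22 + 4 = 36.

36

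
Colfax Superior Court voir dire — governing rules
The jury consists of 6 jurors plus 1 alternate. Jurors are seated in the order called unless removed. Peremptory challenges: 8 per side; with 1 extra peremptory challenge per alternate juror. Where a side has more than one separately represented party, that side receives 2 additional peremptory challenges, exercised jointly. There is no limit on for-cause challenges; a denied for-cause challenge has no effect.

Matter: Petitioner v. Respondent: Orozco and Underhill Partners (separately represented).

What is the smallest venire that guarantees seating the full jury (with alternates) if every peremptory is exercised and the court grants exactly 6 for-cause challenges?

Seats to fill: 6 + 1 alternates = 7.
Peremptories — Petitioner: 8 + 1×1 = 9; Respondent: 8 + 1×1 + 2 = 11; total 20.
For-cause removals: 6.
Minimum venire: 7 + 20 + 6 = 33.

33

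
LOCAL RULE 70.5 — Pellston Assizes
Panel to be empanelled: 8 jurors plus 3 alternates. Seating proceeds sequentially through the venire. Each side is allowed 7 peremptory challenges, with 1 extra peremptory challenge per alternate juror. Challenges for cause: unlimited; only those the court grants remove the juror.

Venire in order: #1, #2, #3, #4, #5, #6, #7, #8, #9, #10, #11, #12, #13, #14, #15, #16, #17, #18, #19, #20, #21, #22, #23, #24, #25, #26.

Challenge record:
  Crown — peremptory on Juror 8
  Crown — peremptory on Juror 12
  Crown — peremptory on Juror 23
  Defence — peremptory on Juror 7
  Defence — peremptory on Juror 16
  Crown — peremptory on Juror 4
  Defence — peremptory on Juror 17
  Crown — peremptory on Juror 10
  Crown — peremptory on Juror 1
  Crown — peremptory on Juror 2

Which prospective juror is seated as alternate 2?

19

Removed: #1, #2, #4, #7, #8, #10, #12, #16, #17, #23.
Seating in order: seats 1–8 → #3, #5, #6, #9, #11, #13, #14, #15; alternates → #18, #19, #20.
So alternate 2 is #19.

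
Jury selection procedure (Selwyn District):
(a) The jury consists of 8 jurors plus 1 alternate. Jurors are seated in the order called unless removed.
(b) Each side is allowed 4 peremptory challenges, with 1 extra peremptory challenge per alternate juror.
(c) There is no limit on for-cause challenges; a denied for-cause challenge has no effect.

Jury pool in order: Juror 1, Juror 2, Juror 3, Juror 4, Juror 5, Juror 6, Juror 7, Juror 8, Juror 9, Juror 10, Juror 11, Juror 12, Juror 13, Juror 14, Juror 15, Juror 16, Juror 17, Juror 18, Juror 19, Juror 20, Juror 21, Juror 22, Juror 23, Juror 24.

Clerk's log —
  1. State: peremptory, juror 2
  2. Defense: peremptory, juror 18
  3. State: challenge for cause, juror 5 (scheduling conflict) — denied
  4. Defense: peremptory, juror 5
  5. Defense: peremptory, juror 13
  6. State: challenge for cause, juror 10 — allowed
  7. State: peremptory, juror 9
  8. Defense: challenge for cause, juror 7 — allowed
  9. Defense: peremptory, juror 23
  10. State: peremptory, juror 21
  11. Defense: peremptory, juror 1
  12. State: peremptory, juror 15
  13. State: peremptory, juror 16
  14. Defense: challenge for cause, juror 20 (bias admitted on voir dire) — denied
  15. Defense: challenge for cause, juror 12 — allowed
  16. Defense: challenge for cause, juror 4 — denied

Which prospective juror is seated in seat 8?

Removed: #1, #2, #5, #7, #9, #10, #12, #13, #15, #16, #18, #21, #23. (#4, #20 stay — for-cause denied.)
Seating in order: seats 1–8 → #3, #4, #6, #8, #11, #14, #17, #19; alternates → #20.
So seat 8 is #19.

19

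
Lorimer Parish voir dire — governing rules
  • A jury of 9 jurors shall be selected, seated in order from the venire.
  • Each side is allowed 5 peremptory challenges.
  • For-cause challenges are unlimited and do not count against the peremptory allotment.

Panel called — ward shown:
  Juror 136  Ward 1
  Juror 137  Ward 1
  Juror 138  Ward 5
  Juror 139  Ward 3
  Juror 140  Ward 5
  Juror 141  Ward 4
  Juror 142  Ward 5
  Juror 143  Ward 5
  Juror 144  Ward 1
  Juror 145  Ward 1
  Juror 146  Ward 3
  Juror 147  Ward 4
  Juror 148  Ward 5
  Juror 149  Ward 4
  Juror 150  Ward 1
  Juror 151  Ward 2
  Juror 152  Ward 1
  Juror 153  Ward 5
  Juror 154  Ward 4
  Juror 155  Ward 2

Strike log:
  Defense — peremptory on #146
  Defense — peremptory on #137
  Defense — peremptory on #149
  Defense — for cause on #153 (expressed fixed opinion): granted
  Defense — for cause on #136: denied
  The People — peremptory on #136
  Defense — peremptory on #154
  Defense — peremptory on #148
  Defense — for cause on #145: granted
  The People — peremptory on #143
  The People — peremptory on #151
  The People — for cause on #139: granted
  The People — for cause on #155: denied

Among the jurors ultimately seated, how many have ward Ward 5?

Removed: #136, #137, #139, #143, #145, #146, #148, #149, #151, #153, #154.
Seated jurors 1–9: #138, #140, #141, #142, #144, #147, #150, #152, #155.
Of those, in Ward 5: #138, #140, #142 → 3.

3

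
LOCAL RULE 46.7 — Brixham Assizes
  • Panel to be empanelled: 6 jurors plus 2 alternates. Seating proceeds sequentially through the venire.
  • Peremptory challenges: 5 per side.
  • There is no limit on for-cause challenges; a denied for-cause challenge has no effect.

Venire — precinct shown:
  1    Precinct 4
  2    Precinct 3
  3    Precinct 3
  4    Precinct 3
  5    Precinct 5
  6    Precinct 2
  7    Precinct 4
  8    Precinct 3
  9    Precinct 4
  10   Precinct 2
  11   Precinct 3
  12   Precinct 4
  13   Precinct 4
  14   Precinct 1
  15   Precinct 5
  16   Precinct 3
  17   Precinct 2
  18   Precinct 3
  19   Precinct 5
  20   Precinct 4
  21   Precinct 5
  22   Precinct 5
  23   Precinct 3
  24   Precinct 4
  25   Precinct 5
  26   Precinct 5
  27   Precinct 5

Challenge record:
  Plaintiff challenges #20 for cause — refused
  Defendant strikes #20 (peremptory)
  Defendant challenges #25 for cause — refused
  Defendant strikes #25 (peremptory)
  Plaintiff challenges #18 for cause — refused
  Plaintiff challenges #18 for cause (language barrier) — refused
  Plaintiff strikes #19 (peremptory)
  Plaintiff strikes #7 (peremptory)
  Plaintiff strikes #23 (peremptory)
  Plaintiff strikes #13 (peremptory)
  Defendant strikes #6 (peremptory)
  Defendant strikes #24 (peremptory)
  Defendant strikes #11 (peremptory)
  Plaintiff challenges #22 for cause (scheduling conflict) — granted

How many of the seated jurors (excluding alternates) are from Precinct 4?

Removed: #6, #7, #11, #13, #19, #20, #22, #23, #24, #25.
Seated jurors 1–6: #1, #2, #3, #4, #5, #8 (alternates #9, #10 not counted).
Of those, in Precinct 4: #1 → 1.

1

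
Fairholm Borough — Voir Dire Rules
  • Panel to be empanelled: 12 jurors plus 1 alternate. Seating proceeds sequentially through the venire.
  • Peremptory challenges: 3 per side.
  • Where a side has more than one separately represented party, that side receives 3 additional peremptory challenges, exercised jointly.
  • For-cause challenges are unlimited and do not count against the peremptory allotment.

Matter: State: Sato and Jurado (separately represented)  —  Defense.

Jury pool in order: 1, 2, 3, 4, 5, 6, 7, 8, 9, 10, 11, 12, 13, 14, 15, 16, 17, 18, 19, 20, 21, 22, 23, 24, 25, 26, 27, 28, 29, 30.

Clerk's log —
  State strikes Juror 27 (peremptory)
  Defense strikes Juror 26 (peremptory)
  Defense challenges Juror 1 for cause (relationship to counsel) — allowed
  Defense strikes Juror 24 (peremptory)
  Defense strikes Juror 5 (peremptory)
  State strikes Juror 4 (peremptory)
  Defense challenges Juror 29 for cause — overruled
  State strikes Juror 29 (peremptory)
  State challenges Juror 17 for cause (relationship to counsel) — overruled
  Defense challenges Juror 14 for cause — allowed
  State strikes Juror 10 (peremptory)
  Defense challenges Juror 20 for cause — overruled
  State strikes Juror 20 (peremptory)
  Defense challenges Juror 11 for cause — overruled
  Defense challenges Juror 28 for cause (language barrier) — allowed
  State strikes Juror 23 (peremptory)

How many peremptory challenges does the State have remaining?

0

State allotment: 3 base + 3 multi-party = 6.
State peremptories used: #27, #4, #29, #10, #20, #23 — 6 (the for-cause on #17 doesn't count).
Remaining: 6 − 6 = 0.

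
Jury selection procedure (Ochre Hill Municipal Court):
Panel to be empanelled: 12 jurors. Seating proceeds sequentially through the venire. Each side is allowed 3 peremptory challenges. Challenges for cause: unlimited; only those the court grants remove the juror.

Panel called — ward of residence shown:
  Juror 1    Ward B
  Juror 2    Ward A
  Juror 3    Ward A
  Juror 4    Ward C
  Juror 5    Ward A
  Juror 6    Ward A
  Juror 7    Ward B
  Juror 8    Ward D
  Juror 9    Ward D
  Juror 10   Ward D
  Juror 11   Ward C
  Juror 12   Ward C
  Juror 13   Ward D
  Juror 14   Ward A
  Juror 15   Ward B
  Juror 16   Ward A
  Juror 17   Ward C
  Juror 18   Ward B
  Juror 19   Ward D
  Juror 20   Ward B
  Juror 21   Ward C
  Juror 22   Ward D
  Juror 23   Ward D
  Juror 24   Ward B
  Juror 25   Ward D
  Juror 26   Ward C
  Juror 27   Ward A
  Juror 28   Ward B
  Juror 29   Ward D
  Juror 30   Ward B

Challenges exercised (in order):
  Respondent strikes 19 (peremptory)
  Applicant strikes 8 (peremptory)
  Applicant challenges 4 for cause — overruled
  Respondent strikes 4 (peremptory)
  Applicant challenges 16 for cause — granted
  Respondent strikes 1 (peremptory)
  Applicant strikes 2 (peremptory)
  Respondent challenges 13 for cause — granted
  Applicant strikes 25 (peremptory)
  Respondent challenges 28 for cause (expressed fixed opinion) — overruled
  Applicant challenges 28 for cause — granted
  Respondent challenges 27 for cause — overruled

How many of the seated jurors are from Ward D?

2

Removed: #1, #2, #4, #8, #13, #16, #19, #25, #28.
Seated jurors 1–12: #3, #5, #6, #7, #9, #10, #11, #12, #14, #15, #17, #18.
Of those, in Ward D: #9, #10 → 2.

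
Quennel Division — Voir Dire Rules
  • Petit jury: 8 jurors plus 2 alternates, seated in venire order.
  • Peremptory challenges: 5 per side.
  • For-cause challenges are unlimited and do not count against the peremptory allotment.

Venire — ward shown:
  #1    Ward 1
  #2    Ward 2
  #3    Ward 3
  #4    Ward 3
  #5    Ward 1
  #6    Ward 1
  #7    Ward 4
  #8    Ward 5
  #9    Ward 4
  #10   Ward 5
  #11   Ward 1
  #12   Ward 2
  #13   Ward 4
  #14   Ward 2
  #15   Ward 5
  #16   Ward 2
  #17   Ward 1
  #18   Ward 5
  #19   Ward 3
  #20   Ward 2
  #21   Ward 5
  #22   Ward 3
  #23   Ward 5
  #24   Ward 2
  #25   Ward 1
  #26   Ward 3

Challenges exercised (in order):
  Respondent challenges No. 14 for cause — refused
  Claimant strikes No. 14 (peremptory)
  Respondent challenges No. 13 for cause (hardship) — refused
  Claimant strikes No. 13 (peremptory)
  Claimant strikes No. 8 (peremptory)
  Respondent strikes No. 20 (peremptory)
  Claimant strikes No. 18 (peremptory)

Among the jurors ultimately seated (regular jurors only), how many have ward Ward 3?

2

Removed: #8, #13, #14, #18, #20.
Seated jurors 1–8: #1, #2, #3, #4, #5, #6, #7, #9 (alternates #10, #11 not counted).
Of those, in Ward 3: #3, #4 → 2.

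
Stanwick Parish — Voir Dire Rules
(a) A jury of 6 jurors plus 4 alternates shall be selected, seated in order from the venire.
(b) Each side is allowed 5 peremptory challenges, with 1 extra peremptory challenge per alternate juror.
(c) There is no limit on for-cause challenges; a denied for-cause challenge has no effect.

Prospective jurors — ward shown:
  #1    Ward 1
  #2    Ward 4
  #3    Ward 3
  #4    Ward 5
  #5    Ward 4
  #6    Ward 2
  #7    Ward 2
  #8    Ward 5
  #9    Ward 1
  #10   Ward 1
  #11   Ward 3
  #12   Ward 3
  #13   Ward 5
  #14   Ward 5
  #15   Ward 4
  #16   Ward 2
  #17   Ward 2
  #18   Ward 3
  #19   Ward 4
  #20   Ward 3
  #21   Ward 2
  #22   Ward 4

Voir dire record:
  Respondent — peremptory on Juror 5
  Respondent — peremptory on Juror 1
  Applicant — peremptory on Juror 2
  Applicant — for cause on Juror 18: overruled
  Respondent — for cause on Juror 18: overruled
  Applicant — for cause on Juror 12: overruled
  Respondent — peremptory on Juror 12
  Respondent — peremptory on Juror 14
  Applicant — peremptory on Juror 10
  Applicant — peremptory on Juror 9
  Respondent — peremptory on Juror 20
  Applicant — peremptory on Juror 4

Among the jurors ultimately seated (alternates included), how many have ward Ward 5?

2

Removed: #1, #2, #4, #5, #9, #10, #12, #14, #20.
Seated (10 incl. alternates): #3, #6, #7, #8, #11, #13, #15, #16, #17, #18.
Of those, in Ward 5: #8, #13 → 2.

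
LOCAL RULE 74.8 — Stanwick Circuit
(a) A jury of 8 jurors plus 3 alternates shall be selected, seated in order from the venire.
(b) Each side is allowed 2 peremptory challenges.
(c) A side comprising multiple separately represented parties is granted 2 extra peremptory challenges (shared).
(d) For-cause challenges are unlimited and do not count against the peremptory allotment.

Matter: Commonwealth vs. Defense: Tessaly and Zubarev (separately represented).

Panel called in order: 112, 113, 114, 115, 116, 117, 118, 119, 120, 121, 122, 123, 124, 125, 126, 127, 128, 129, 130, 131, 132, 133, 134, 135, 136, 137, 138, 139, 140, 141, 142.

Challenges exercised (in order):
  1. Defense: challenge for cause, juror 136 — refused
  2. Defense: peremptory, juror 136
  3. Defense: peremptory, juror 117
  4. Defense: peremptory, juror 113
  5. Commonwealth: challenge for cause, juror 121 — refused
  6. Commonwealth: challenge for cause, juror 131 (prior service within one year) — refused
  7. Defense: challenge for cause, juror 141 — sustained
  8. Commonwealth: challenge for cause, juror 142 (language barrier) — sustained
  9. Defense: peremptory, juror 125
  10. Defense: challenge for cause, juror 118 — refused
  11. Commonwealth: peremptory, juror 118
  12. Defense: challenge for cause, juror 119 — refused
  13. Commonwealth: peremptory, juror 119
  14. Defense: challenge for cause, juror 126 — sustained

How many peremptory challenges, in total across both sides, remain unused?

0

Commonwealth allotment: 2. Defense allotment: 2 base + 2 multi-party = 4.
Commonwealth peremptories used: #118, #119 — 2 (for-cause on #121, #131, #142 don't count).
Defense peremptories used: #136, #117, #113, #125 — 4 (for-cause on #136, #141, #118, #119, #126 don't count).
Remaining: (2 − 2) + (4 − 4) = 0.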